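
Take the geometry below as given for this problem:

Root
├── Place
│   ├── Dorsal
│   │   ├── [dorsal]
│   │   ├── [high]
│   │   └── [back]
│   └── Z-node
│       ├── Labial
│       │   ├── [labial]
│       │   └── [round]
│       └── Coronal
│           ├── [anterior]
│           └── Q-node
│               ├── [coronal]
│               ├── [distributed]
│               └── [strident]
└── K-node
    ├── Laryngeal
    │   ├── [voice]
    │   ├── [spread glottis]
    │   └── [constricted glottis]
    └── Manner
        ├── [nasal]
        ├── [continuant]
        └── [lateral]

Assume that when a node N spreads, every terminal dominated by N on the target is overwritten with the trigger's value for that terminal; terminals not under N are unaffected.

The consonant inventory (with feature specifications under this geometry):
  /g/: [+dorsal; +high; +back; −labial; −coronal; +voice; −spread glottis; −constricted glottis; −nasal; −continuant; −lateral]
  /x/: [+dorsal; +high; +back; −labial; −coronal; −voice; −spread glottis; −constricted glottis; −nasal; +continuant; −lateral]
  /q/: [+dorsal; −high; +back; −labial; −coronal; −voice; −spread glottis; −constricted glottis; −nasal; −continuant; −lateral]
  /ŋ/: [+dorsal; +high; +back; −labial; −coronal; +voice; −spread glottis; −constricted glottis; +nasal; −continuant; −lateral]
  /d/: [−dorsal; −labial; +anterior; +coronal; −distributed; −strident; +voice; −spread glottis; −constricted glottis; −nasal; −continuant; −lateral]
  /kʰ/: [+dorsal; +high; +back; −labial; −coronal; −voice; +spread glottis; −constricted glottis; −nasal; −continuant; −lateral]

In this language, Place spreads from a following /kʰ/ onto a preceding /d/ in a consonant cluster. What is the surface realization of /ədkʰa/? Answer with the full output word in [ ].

Place immediately or transitively dominates [dorsal], [high], [back], [labial], [round], [anterior], [coronal], [distributed], [strident].
After delinking /d/'s Place and linking /kʰ/'s, the affected terminals become [+dorsal], [+high], [+back], [−labial], [−coronal]; [voice], [spread glottis], [constricted glottis], … (outside Place) are retained from /d/.
Among the inventory, only /g/ has exactly this specification, giving the surface form [əgkʰa].

[əgkʰa]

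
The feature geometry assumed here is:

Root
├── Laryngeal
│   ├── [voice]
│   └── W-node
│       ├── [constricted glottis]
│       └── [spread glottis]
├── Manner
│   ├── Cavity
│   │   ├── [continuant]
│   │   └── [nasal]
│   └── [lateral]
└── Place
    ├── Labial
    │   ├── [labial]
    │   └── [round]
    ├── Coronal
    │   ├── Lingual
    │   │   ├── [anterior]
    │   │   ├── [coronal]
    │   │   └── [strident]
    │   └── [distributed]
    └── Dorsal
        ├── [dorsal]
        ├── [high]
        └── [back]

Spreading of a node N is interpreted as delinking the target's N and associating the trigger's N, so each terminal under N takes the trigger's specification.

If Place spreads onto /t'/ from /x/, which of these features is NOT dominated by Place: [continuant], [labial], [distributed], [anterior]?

Under this geometry, Place contains [labial], [round], [anterior], [coronal], [strident], [distributed], [dorsal], [high], [back].
Spreading Place replaces [anterior], [distributed], [labial] with the trigger's values, since each sits inside the Place constituent.
[continuant] attaches under Cavity, not under Place, so /t'/ retains its own value for [continuant].

[continuant]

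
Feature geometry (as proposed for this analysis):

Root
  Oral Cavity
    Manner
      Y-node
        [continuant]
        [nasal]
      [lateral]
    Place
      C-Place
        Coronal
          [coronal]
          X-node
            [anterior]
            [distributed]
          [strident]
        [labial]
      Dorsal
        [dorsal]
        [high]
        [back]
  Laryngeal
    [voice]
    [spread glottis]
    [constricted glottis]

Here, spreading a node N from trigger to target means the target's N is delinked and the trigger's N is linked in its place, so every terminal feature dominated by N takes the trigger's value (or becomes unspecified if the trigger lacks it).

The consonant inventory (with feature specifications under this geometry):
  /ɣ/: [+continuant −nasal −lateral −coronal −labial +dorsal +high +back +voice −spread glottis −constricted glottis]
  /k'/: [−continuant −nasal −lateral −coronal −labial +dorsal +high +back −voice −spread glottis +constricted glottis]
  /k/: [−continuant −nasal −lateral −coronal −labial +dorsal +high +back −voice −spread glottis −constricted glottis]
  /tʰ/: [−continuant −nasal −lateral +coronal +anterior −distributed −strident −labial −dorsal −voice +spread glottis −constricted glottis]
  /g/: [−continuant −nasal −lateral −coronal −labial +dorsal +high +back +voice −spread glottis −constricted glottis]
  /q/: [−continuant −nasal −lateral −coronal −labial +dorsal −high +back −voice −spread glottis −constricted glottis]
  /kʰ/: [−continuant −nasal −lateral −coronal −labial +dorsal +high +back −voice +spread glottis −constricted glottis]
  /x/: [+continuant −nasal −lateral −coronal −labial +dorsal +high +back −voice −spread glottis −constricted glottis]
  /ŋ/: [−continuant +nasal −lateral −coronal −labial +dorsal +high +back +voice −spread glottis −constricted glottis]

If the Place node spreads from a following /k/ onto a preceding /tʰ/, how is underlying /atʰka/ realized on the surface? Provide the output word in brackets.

The Place node dominates the terminals [coronal], [anterior], [distributed], [strident], [labial], [dorsal], [high], [back].
After delinking /tʰ/'s Place and linking /k/'s, the affected terminals become [−coronal], [−labial], [+dorsal], [+high], [+back]; [continuant], [nasal], [lateral], … (outside Place) are retained from /tʰ/.
The resulting bundle matches /kʰ/ in the inventory; substituting it for /tʰ/ gives [akʰka].

[akʰka]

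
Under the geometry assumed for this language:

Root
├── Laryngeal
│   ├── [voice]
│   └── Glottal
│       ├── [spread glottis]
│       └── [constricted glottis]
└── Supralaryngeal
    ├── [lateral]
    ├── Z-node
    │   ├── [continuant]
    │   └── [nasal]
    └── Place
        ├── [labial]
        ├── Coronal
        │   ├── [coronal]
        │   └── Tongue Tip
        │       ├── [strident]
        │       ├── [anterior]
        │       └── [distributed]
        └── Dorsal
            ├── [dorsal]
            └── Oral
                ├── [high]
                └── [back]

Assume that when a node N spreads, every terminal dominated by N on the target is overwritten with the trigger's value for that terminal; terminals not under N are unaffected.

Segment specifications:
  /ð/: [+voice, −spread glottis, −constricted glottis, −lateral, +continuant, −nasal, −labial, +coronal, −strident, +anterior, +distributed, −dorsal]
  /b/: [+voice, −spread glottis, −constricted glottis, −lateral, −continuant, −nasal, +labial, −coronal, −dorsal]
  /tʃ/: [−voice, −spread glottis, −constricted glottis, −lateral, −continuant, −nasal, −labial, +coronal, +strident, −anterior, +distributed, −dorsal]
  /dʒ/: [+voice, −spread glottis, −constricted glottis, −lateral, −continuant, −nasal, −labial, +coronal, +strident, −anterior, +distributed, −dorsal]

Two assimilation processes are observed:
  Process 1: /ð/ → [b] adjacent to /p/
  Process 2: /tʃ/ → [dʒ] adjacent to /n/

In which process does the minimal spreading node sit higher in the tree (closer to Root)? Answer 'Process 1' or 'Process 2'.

Process 1 alters [continuant], [labial], [coronal], [anterior], [distributed], [strident]; the lowest common ancestor is Supralaryngeal (depth 1 from Root).
Process 2 alters [voice]; the lowest dominating node is [voice] (depth 2 from Root).
Supralaryngeal is closer to Root than [voice], so Process 1 spreads the higher node.

Process 1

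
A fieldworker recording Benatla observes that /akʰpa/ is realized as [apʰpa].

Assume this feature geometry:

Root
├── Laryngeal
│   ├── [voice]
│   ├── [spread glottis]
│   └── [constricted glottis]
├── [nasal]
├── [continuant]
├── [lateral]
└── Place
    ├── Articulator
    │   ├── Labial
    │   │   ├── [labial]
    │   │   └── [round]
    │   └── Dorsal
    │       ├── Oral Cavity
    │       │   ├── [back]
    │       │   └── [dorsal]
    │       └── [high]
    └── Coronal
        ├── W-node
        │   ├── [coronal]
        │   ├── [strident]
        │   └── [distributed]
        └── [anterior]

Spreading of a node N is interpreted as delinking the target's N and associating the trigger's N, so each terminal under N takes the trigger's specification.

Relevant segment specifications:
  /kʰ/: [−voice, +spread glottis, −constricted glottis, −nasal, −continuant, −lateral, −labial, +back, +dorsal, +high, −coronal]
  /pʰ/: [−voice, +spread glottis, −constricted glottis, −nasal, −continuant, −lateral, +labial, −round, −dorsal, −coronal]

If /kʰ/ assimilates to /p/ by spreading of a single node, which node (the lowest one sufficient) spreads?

Comparing /kʰ/ with its surface form [pʰ], the features that change are [labial], [round], [dorsal], [high], [back].
The smallest constituent containing every changed terminal is Articulator — each of its daughters lacks at least one of the affected features.
Delinking /kʰ/'s Articulator and associating /p/'s Articulator gives precisely the feature bundle of [pʰ].
[spread glottis] stays as in /kʰ/ although /p/ differs there, so no node dominating it spread; among the remaining candidates Articulator is the lowest that derives the output.

Articulator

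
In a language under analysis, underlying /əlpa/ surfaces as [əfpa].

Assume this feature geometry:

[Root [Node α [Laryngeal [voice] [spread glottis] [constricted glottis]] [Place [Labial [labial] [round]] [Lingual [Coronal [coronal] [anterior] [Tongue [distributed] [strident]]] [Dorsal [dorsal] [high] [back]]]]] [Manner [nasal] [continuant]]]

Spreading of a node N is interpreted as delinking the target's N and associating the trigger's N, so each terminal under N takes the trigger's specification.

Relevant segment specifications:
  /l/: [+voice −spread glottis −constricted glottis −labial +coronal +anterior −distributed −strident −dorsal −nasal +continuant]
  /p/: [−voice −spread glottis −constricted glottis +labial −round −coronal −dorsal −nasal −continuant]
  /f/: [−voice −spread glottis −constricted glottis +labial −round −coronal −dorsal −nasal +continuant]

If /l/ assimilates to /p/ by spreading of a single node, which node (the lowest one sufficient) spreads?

Node α

/l/ and [f] differ in [voice], [labial], [round], [coronal], [anterior], [distributed], [strident]; every other specified feature is identical.
These terminals are all dominated by Node α, and no proper subconstituent of Node α covers them all; Node α is their lowest common ancestor.
Spreading Node α from /p/ overwrites each of those terminals with /p/'s values, yielding exactly [f].
Since [continuant] is preserved even though /p/ disagrees there, no node above Node α spread.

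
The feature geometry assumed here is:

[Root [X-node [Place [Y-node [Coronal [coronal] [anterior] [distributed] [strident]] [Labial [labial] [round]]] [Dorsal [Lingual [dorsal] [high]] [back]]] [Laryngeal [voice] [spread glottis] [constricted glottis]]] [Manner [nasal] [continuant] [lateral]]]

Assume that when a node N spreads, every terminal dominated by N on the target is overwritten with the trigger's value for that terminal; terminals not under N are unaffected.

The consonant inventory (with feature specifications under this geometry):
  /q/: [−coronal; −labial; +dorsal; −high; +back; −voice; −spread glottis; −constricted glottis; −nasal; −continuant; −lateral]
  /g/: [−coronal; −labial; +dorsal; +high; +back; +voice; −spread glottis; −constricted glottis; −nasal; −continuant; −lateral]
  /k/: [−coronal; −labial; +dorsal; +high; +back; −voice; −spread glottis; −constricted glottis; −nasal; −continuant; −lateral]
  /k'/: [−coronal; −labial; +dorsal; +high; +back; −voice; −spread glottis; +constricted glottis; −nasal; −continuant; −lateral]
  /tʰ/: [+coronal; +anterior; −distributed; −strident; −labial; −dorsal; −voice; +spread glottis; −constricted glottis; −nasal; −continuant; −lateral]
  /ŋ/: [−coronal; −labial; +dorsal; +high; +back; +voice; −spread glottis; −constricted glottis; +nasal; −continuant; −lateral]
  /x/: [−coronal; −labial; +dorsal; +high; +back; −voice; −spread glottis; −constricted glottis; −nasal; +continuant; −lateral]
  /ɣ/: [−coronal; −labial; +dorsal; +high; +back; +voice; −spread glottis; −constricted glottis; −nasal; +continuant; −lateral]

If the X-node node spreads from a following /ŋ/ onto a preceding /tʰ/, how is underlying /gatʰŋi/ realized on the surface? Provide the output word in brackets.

[gagŋi]

X-node immediately or transitively dominates [coronal], [anterior], [distributed], [strident], [labial], [round], [dorsal], [high], [back], [voice], [spread glottis], [constricted glottis].
After delinking /tʰ/'s X-node and linking /ŋ/'s, the affected terminals become [−coronal], [−labial], [+dorsal], [+high], [+back], [+voice], [−spread glottis], [−constricted glottis]; [nasal], [continuant], [lateral] (outside X-node) are retained from /tʰ/.
This feature bundle is that of [g], so /gatʰŋi/ surfaces as [gagŋi].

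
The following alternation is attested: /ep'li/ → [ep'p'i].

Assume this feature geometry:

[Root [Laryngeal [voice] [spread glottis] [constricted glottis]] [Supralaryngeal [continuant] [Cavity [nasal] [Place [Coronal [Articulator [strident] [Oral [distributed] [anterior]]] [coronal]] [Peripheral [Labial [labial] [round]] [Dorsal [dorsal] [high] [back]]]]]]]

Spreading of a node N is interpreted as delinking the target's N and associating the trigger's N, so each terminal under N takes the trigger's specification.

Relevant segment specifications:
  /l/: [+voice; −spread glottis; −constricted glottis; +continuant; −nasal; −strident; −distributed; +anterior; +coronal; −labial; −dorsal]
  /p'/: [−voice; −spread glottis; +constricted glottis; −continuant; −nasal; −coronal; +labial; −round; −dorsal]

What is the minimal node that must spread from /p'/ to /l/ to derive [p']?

Root

/l/ and [p'] differ in [voice], [constricted glottis], [continuant], [labial], [round], [coronal], [anterior], [distributed], [strident]; every other specified feature is identical.
These terminals are all dominated by Root, and no proper subconstituent of Root covers them all; Root is their lowest common ancestor.
If Root spreads, every terminal under it takes /p'/'s value, producing [p'] as observed.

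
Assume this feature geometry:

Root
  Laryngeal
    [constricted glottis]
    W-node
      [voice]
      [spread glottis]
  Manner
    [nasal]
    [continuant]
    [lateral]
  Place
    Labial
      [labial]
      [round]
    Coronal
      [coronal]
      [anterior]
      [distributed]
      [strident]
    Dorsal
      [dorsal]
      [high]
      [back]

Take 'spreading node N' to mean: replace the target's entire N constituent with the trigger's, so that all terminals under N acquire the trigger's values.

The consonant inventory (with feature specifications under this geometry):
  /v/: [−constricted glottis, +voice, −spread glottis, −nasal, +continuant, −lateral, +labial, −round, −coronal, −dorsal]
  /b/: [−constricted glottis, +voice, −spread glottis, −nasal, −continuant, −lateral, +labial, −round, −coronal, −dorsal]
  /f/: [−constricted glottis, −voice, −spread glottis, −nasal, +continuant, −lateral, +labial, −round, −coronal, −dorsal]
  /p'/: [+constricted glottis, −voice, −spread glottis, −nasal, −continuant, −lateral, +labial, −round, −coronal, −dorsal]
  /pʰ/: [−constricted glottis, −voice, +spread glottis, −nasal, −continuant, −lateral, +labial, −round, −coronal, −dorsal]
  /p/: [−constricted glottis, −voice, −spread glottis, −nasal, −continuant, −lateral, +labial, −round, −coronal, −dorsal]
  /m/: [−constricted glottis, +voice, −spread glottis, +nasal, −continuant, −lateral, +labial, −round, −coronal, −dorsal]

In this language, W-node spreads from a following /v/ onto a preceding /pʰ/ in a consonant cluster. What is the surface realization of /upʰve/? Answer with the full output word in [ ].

[ubve]

Terminals under W-node in this geometry: [voice], [spread glottis].
After delinking /pʰ/'s W-node and linking /v/'s, the affected terminals become [+voice], [−spread glottis]; [constricted glottis], [nasal], [continuant], … (outside W-node) are retained from /pʰ/.
Among the inventory, only /b/ has exactly this specification, giving the surface form [ubve].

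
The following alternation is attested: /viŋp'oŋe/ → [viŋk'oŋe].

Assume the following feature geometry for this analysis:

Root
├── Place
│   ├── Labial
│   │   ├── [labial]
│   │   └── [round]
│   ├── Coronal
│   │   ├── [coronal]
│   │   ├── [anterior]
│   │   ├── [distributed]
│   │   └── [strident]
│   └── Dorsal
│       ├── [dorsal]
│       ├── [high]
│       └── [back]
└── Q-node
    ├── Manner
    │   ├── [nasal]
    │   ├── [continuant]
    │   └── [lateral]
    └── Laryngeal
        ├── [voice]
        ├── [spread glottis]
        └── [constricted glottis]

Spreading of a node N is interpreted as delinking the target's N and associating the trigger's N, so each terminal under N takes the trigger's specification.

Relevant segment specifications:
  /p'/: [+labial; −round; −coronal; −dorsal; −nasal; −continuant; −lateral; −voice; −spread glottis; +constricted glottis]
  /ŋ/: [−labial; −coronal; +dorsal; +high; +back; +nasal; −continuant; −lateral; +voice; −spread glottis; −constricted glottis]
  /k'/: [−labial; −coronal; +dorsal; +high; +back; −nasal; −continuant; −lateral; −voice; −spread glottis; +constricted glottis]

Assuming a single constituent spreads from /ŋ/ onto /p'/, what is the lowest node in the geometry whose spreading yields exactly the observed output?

Place

Comparing /p'/ with its surface form [k'], the features that change are [labial], [round], [dorsal], [high], [back].
The smallest constituent containing every changed terminal is Place — each of its daughters lacks at least one of the affected features.
Spreading Place from /ŋ/ overwrites each of those terminals with /ŋ/'s values, yielding exactly [k'].
Since [constricted glottis], [nasal] are preserved even though /ŋ/ disagrees there, no node above Place spread.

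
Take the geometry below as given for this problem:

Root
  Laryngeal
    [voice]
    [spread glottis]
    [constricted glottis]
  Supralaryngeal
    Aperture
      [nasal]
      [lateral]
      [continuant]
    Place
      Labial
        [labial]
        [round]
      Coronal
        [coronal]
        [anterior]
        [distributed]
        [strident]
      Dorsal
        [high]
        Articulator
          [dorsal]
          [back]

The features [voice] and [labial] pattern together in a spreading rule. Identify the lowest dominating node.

[voice] is immediately dominated by Laryngeal.
[labial] is immediately dominated by Labial.
The listed terminals split across distinct daughters of Root, so Root itself is the smallest node containing them all.

Root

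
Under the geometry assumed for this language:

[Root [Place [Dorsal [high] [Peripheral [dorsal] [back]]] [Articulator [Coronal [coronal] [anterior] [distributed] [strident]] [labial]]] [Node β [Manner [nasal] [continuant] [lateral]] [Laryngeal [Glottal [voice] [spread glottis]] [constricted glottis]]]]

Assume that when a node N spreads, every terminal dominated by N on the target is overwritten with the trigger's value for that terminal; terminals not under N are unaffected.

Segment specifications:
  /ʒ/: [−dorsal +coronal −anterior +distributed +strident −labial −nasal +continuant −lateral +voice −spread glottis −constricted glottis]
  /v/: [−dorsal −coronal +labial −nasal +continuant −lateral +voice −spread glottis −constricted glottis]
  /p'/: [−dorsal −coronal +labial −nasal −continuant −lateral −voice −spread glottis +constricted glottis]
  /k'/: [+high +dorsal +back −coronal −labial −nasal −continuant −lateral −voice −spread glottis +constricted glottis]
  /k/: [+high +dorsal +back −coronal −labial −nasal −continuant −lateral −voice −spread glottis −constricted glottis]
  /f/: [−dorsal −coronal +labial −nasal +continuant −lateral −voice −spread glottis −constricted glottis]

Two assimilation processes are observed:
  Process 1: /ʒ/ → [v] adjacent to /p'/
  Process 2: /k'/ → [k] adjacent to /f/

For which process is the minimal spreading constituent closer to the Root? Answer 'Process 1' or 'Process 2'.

Process 1 alters [labial], [coronal], [anterior], [distributed], [strident]; the lowest common ancestor is Articulator (depth 2 from Root).
Process 2: the feature that changes is [constricted glottis]; the minimal node is [constricted glottis] (depth 3).
Articulator is closer to Root than [constricted glottis], so Process 1 spreads the higher node.

Process 1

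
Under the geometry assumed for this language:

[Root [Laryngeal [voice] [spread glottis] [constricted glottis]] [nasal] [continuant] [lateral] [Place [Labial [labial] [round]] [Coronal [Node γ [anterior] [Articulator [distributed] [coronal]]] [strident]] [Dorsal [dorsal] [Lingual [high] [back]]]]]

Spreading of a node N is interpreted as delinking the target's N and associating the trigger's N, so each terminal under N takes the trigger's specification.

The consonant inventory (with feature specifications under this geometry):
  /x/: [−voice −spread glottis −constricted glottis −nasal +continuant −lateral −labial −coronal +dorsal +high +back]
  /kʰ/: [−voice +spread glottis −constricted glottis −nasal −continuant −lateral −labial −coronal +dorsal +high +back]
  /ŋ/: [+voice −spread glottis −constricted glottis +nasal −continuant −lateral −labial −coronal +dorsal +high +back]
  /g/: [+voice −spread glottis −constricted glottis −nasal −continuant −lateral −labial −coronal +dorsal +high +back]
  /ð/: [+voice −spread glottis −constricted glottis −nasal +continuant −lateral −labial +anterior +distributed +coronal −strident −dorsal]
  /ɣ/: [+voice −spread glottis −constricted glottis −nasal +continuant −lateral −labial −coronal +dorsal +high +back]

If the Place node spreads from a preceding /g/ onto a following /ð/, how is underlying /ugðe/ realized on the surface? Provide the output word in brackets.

[ugɣe]

The Place node dominates the terminals [labial], [round], [anterior], [distributed], [coronal], [strident], [dorsal], [high], [back].
After delinking /ð/'s Place and linking /g/'s, the affected terminals become [−labial], [−coronal], [+dorsal], [+high], [+back]; [voice], [spread glottis], [constricted glottis], … (outside Place) are retained from /ð/.
Among the inventory, only /ɣ/ has exactly this specification, giving the surface form [ugɣe].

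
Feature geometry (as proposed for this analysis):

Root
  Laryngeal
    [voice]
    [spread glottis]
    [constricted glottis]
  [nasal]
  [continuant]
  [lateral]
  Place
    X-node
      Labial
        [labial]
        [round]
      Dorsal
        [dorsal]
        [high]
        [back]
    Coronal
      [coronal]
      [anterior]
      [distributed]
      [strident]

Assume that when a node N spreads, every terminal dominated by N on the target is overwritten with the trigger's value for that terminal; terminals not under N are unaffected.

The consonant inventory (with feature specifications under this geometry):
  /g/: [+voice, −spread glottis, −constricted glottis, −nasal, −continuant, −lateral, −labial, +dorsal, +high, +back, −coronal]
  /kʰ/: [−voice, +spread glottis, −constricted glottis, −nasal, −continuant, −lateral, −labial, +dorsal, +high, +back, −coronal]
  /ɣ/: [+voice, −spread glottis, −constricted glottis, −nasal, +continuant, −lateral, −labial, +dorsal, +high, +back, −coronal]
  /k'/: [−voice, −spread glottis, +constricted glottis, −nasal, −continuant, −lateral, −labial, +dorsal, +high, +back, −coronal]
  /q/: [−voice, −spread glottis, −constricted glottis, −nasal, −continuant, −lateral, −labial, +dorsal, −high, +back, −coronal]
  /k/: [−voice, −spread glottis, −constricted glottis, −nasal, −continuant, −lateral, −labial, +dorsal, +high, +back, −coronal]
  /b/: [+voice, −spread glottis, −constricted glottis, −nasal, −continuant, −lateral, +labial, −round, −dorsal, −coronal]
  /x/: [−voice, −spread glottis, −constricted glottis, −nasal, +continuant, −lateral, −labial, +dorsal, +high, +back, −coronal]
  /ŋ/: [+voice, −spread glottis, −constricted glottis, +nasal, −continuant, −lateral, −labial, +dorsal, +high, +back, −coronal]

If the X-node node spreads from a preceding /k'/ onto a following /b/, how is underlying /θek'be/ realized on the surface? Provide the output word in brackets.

X-node immediately or transitively dominates [labial], [round], [dorsal], [high], [back].
Spreading X-node from /k'/ onto /b/ replaces those values with /k'/'s: [−labial], [+dorsal], [+high], [+back]. Features outside X-node ([voice], [spread glottis], [constricted glottis], …) stay as in /b/.
Among the inventory, only /g/ has exactly this specification, giving the surface form [θek'ge].

[θek'ge]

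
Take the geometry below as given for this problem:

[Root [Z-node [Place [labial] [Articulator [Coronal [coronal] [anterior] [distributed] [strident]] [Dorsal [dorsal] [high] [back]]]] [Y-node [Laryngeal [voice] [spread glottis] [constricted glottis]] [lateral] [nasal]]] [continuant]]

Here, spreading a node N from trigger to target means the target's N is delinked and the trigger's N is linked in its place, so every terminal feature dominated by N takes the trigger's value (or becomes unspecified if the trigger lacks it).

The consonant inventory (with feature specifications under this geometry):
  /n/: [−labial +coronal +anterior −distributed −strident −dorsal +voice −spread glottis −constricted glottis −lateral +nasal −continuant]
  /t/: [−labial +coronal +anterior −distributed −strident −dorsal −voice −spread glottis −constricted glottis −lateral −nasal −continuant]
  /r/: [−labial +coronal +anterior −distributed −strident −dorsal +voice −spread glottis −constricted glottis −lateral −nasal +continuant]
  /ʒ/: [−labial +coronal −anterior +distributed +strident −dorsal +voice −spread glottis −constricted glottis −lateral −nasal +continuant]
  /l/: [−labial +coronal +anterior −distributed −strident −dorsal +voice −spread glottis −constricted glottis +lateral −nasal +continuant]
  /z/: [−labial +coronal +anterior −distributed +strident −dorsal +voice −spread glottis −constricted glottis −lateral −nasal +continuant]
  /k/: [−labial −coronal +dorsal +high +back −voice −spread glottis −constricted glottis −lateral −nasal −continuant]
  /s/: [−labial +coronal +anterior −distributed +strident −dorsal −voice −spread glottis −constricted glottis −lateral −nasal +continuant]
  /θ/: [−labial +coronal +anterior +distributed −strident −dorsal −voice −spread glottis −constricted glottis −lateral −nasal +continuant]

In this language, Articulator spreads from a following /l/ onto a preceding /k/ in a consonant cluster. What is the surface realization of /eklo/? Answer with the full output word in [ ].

[etlo]

Articulator immediately or transitively dominates [coronal], [anterior], [distributed], [strident], [dorsal], [high], [back].
After delinking /k/'s Articulator and linking /l/'s, the affected terminals become [+coronal], [+anterior], [−distributed], [−strident], [−dorsal]; [labial], [voice], [spread glottis], … (outside Articulator) are retained from /k/.
The resulting bundle matches /t/ in the inventory; substituting it for /k/ gives [etlo].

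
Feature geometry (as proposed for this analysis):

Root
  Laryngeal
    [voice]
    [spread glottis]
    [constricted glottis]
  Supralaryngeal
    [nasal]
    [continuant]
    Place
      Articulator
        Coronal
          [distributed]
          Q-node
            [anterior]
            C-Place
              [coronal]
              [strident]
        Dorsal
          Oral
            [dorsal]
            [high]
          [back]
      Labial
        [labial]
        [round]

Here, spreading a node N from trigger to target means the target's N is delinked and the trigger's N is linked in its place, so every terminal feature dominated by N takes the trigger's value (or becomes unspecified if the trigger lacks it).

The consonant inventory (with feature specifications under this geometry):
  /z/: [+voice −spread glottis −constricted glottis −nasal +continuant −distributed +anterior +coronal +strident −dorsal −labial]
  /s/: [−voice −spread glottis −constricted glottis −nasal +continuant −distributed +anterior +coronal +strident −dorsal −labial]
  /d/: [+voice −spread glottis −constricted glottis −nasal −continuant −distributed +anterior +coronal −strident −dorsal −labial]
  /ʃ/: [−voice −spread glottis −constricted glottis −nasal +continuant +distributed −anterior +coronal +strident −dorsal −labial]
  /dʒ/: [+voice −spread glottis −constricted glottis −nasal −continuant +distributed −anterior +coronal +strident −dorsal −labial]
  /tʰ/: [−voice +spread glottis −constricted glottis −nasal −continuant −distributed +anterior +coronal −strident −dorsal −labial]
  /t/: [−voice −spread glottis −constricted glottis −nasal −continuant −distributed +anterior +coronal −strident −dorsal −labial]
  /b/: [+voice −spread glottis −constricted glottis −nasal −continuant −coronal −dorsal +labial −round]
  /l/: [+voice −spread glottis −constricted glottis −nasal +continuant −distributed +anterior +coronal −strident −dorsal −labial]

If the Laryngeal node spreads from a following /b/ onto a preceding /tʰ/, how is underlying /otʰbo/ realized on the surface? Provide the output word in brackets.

[odbo]

Terminals under Laryngeal in this geometry: [voice], [spread glottis], [constricted glottis].
Spreading Laryngeal from /b/ onto /tʰ/ replaces those values with /b/'s: [+voice], [−spread glottis], [−constricted glottis]. Features outside Laryngeal ([nasal], [continuant], [distributed], …) stay as in /tʰ/.
The resulting bundle matches /d/ in the inventory; substituting it for /tʰ/ gives [odbo].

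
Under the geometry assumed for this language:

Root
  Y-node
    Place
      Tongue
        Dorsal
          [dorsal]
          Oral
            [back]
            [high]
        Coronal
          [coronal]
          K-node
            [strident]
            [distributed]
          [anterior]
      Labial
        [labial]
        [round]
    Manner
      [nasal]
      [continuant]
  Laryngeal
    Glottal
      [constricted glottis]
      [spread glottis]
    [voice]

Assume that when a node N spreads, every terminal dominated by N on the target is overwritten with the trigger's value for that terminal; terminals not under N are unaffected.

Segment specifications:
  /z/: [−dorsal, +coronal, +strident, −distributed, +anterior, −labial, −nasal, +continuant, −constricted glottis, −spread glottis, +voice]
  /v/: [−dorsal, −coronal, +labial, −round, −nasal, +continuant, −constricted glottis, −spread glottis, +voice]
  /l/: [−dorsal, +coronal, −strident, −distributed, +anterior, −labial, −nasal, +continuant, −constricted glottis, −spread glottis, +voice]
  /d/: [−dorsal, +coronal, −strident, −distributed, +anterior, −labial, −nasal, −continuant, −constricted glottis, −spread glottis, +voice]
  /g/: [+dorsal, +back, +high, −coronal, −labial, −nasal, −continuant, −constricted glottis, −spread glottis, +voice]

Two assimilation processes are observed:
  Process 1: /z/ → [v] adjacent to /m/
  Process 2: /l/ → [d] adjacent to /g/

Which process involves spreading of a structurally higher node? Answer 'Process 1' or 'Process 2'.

In Process 1, [labial], [round], [coronal], [anterior], [distributed], [strident] change, so the minimal spreading node is Place at depth 2.
Process 2 alters [continuant]; the lowest dominating node is [continuant] (depth 3 from Root).
Place is closer to Root than [continuant], so Process 1 spreads the higher node.

Process 1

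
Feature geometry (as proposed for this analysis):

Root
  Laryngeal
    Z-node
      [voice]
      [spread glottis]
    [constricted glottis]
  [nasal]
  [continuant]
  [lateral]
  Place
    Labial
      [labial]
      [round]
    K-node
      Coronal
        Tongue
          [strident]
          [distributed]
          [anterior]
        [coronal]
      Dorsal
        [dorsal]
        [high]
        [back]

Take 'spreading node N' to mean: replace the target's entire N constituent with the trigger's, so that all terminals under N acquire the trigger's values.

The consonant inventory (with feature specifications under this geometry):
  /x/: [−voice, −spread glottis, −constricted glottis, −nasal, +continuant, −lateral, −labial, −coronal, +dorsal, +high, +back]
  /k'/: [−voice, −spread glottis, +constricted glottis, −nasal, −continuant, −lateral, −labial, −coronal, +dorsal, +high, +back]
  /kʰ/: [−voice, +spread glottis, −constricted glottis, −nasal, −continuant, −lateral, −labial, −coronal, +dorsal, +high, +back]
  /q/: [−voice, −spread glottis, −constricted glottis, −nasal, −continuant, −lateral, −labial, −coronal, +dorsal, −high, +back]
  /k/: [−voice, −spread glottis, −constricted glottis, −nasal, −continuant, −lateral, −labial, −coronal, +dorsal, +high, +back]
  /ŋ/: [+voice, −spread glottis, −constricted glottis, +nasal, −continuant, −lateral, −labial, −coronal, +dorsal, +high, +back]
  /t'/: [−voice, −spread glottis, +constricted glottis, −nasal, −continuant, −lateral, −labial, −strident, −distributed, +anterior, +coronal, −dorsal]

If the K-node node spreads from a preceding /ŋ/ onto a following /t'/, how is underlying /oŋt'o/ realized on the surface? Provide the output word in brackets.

[oŋk'o]

The K-node node dominates the terminals [strident], [distributed], [anterior], [coronal], [dorsal], [high], [back].
After delinking /t'/'s K-node and linking /ŋ/'s, the affected terminals become [−coronal], [+dorsal], [+high], [+back]; [voice], [spread glottis], [constricted glottis], … (outside K-node) are retained from /t'/.
The resulting bundle matches /k'/ in the inventory; substituting it for /t'/ gives [oŋk'o].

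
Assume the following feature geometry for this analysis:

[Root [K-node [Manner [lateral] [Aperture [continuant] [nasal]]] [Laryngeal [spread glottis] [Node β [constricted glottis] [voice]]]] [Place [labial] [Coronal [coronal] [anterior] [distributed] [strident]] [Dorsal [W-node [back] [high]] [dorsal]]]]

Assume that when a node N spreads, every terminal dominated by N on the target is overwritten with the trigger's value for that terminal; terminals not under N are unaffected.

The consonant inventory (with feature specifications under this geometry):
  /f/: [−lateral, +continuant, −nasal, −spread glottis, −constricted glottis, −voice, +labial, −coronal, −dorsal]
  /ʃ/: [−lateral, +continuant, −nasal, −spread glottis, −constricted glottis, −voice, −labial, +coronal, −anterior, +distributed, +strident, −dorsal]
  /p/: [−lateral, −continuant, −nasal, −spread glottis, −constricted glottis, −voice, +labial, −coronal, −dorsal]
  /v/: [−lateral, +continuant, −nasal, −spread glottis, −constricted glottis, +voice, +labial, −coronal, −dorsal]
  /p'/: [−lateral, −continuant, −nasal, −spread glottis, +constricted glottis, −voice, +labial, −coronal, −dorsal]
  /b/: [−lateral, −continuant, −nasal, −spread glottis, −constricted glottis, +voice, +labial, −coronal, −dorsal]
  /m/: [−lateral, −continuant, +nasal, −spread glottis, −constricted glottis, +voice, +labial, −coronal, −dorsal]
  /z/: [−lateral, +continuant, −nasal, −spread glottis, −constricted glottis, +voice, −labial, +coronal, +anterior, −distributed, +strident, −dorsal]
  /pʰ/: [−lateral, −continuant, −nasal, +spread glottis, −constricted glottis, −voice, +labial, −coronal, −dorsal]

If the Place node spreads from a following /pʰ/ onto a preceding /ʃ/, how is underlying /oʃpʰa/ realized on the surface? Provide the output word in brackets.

[ofpʰa]

Terminals under Place in this geometry: [labial], [coronal], [anterior], [distributed], [strident], [back], [high], [dorsal].
Spreading Place from /pʰ/ onto /ʃ/ replaces those values with /pʰ/'s: [+labial], [−coronal], [−dorsal]. Features outside Place ([lateral], [continuant], [nasal], …) stay as in /ʃ/.
This feature bundle is that of [f], so /oʃpʰa/ surfaces as [ofpʰa].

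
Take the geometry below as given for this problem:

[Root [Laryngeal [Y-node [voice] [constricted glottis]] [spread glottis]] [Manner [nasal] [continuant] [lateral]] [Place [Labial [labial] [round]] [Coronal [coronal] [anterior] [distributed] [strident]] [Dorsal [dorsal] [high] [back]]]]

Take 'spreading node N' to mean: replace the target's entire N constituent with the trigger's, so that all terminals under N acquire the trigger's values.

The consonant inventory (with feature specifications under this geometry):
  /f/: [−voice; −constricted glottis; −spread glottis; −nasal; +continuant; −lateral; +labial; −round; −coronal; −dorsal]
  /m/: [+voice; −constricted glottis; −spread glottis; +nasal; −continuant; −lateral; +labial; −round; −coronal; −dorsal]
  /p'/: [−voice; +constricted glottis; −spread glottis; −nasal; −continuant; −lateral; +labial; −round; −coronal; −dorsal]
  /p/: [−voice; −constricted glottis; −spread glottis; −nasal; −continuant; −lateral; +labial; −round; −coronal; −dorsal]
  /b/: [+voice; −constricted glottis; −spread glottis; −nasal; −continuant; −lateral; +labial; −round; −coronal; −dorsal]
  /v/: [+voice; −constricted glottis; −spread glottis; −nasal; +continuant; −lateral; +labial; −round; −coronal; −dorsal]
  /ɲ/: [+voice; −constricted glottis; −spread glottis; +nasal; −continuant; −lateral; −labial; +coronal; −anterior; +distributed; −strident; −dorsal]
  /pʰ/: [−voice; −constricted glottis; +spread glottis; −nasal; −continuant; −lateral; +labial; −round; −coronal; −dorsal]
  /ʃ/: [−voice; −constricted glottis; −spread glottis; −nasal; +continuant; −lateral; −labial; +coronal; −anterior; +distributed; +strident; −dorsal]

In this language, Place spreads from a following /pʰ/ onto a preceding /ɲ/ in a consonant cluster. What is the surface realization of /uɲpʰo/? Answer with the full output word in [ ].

[umpʰo]

The Place node dominates the terminals [labial], [round], [coronal], [anterior], [distributed], [strident], [dorsal], [high], [back].
Spreading Place from /pʰ/ onto /ɲ/ replaces those values with /pʰ/'s: [+labial], [−round], [−coronal], [−dorsal]. Features outside Place ([voice], [constricted glottis], [spread glottis], …) stay as in /ɲ/.
The resulting bundle matches /m/ in the inventory; substituting it for /ɲ/ gives [umpʰo].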